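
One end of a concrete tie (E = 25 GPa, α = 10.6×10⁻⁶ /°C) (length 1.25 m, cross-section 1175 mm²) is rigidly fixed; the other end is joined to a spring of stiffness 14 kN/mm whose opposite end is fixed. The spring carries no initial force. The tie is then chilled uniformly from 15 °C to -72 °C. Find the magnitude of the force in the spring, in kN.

P ≈ 10.1 kN

The unrestrained thermal change is αΔT L = 10.6×10⁻⁶ × 87 × 1250 = 1.153 mm.
Let P be the tensile force in the spring. The tie extends elastically by PL/(AE) and the spring stretches by P/k; together these equal δ_free.
So P = δ_free / [L/(AE) + 1/k] = 1.153 / [ 1250/(1175×25×10³) + 1/(14×10³) ].
P = 1.153 / 0.000114 = 10110 N.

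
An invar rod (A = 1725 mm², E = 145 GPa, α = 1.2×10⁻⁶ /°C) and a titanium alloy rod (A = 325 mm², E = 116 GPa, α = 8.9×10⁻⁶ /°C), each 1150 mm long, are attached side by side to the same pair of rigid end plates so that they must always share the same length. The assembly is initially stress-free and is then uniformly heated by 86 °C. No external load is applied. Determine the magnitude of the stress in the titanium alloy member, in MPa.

σ ≈ 66.8 MPa (compressive)

The titanium alloy has the larger α, so on heating it would change length more than the invar if both were free. The rigid plates force a common final length, so the titanium alloy is put into compression and the invar into tension, with equal and opposite forces P (no external load).
Compatibility of the two members (thermal + elastic change equal): (α₁ − α₂)ΔT = P·[1/(A₁E₁) + 1/(A₂E₂)].
|α₁ − α₂|·ΔT = 7.7×10⁻⁶ × 86 = 0.0006622.
1/(A₁E₁) + 1/(A₂E₂) = 1/(1725×145×10³) + 1/(325×116×10³) = 3.052×10⁻⁸ N⁻¹.
P = 0.0006622 / 3.052×10⁻⁸ = 21690 N = 21.69 kN.
σ_{titanium alloy} = P/A₂ = 21690/325 = 66.75 MPa, compressive.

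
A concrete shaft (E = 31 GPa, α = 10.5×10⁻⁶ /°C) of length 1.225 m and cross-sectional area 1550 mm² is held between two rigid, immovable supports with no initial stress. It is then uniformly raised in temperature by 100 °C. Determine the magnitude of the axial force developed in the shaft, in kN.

The ends cannot move, so σ = EαΔT = 31×10³ × 10.5×10⁻⁶ × 100 = 32.55 MPa.
Then P = σA = 32.55 × 1550 mm² = 50.45 kN, compressive.

P ≈ 50.5 kN (compressive)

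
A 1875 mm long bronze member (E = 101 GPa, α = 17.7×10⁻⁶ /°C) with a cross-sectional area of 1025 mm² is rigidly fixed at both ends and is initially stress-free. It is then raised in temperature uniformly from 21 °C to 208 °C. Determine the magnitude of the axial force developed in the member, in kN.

Full restraint means ε = 0, so the stress is σ = EαΔT = 101×10³ × 17.7×10⁻⁶ × 187 = 334.3 MPa.
P = AEαΔT = 1025 × 101×10³ × 17.7×10⁻⁶ × 187 = 342.7 kN (compressive).

P ≈ 343 kN (compressive)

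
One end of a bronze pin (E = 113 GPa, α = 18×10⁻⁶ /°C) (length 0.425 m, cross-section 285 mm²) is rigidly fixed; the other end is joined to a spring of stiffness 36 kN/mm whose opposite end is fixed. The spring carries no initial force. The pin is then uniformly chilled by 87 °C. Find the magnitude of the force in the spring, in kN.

The unrestrained thermal change is αΔT L = 18×10⁻⁶ × 87 × 425 = 0.6656 mm.
Let P be the tensile force in the spring. The pin extends elastically by PL/(AE) and the spring stretches by P/k; together these equal δ_free.
So P = δ_free / [L/(AE) + 1/k] = 0.6656 / [ 425/(285×113×10³) + 1/(36×10³) ].
P = 0.6656 / 4.097×10⁻⁵ = 16240 N.

P ≈ 16.2 kN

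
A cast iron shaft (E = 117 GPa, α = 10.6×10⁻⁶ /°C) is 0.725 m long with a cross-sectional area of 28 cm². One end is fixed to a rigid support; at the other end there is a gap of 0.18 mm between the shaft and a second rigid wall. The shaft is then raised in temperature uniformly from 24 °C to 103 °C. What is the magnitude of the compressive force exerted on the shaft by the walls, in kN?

P ≈ 193 kN

Unrestrained expansion: δ_free = αΔT L = 10.6×10⁻⁶ × 79 × 725 = 0.6071 mm.
After closing the 0.18 mm clearance, 0.6071 − 0.18 = 0.4271 mm of expansion remains to be suppressed by the wall.
That suppressed elongation corresponds to σ = E·Δ/L = 117×10³ × 0.4271/725 = 68.93 MPa.
Force on the wall = σA = 68.93 × 2800 mm² = 193 kN.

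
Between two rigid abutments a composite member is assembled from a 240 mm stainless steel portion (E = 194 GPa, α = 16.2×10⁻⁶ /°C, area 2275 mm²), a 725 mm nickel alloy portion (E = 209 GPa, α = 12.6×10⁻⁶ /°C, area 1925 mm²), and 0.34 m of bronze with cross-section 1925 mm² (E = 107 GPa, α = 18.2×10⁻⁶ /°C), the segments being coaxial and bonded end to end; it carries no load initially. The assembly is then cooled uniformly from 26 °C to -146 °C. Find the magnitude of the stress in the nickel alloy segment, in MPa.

Free thermal contraction of the whole bar: Σ αᵢΔT Lᵢ = 16.2×10⁻⁶×172×240 + 12.6×10⁻⁶×172×725 + 18.2×10⁻⁶×172×340 = 3.304 mm.
The walls prevent any net length change, so an axial force P (same in every segment) develops. Compatibility: P · Σ Lᵢ/(AᵢEᵢ) = δ_free.
Σ Lᵢ/(AᵢEᵢ) = 240/(2275×194×10³) + 725/(1925×209×10³) + 340/(1925×107×10³) = 3.996×10⁻⁶ mm/N.
So P = 3.304 / 3.996×10⁻⁶ = 826.8 kN, tensile.
σ_{nickel alloy} = P / A = 826800 / 1925 = 429.5 MPa.

σ ≈ 430 MPa (tensile)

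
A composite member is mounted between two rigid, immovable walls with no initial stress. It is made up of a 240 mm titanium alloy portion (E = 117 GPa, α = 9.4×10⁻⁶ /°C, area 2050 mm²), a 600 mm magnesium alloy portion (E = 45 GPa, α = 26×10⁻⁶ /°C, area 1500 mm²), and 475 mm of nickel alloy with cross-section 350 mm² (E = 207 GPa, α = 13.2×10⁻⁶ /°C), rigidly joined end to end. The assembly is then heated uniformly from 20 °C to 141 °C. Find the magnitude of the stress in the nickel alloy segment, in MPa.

σ ≈ 507 MPa (compressive)

With the walls removed the bar would change length by δ_free = Σ αᵢΔT Lᵢ = 9.4×10⁻⁶×121×240 + 26×10⁻⁶×121×600 + 13.2×10⁻⁶×121×475 = 2.919 mm.
Since the ends are fixed, an axial force P builds up, equal in every segment, with P · Σ Lᵢ/(AᵢEᵢ) = δ_free.
Σ Lᵢ/(AᵢEᵢ) = 240/(2050×117×10³) + 600/(1500×45×10³) + 475/(350×207×10³) = 1.645×10⁻⁵ mm/N.
So P = 2.919 / 1.645×10⁻⁵ = 177.5 kN, compressive.
σ_{nickel alloy} = P / A = 177500 / 350 = 507.2 MPa.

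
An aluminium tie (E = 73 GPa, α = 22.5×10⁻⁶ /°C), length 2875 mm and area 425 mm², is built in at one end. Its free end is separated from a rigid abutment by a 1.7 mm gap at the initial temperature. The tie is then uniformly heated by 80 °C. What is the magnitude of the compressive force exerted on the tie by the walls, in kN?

P ≈ 37.5 kN

Free thermal elongation = αΔT L = 22.5×10⁻⁶ × 80 × 2875 = 5.175 mm.
This exceeds the 1.7 mm gap, so the wall pushes back. The portion of expansion that must be recovered elastically is δ_free − gap = 5.175 − 1.7 = 3.475 mm.
That suppressed elongation corresponds to σ = E·Δ/L = 73×10³ × 3.475/2875 = 88.23 MPa.
P = σA = 88.23 × 425 = 37.5 kN.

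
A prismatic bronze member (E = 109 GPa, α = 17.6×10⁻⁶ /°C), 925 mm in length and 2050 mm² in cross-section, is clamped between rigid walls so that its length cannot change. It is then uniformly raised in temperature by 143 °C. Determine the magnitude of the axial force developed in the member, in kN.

P ≈ 562 kN (compressive)

With zero net strain, σ = E·αΔT = 109 GPa × 17.6×10⁻⁶ × 143 = 274.3 MPa.
Axial force P = σA = 274.3 × 2050 = 562400 N = 562.4 kN, compressive.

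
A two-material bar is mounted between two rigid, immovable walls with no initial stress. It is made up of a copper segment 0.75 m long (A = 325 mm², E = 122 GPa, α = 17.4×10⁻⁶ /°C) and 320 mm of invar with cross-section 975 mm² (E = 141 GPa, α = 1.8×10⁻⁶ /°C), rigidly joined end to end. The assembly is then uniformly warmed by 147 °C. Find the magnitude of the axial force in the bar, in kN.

P ≈ 94.3 kN (compressive)

If the supports were absent, the total length change would be Σ αᵢΔT Lᵢ = 17.4×10⁻⁶×147×750 + 1.8×10⁻⁶×147×320 = 2.003 mm.
Since the ends are fixed, an axial force P builds up, equal in every segment, with P · Σ Lᵢ/(AᵢEᵢ) = δ_free.
The series flexibility is Σ Lᵢ/(AᵢEᵢ) = 750/(325×122×10³) + 320/(975×141×10³) = 2.124×10⁻⁵ mm/N.
P = 2.003 / 2.124×10⁻⁵ = 94290 N = 94.29 kN, compressive.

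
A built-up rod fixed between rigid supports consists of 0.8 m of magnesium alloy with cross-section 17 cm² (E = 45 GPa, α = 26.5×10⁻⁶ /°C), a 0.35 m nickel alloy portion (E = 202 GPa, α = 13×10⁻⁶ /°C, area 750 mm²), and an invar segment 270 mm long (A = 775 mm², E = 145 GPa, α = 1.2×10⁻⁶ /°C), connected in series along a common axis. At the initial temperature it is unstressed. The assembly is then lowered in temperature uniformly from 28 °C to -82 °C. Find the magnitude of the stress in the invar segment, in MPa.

σ ≈ 244 MPa (tensile)

Free thermal contraction of the whole bar: Σ αᵢΔT Lᵢ = 26.5×10⁻⁶×110×800 + 13×10⁻⁶×110×350 + 1.2×10⁻⁶×110×270 = 2.868 mm.
Since the ends are fixed, an axial force P builds up, equal in every segment, with P · Σ Lᵢ/(AᵢEᵢ) = δ_free.
The series flexibility is Σ Lᵢ/(AᵢEᵢ) = 800/(1700×45×10³) + 350/(750×202×10³) + 270/(775×145×10³) = 1.517×10⁻⁵ mm/N.
Hence P = δ_free / Σ(L/AE) = 2.868/1.517×10⁻⁵ = 189.1 kN (tensile).
σ_{invar} = P / A = 189100 / 775 = 244 MPa.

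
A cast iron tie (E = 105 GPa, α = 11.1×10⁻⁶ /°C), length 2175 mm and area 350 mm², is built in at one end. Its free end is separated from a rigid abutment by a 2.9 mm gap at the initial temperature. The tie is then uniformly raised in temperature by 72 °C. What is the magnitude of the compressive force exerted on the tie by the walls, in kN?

Unrestrained expansion: δ_free = αΔT L = 11.1×10⁻⁶ × 72 × 2175 = 1.738 mm.
Since δ_free = 1.74 mm is less than the 2.9 mm gap, the tie never touches the wall. No axial force develops.

P ≈ 0 kN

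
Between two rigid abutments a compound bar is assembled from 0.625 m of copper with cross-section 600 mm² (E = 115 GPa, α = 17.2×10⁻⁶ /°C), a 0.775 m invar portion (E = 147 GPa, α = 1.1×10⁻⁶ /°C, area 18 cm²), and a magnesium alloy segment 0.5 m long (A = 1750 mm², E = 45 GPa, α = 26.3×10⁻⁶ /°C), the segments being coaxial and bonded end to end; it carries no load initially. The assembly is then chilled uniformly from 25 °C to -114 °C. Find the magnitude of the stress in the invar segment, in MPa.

σ ≈ 104 MPa (tensile)

Free thermal contraction of the whole bar: Σ αᵢΔT Lᵢ = 17.2×10⁻⁶×139×625 + 1.1×10⁻⁶×139×775 + 26.3×10⁻⁶×139×500 = 3.441 mm.
The walls prevent any net length change, so an axial force P (same in every segment) develops. Compatibility: P · Σ Lᵢ/(AᵢEᵢ) = δ_free.
Σ Lᵢ/(AᵢEᵢ) = 625/(600×115×10³) + 775/(1800×147×10³) + 500/(1750×45×10³) = 1.834×10⁻⁵ mm/N.
So P = 3.441 / 1.834×10⁻⁵ = 187.6 kN, tensile.
σ_{invar} = P / A = 187600 / 1800 = 104.2 MPa.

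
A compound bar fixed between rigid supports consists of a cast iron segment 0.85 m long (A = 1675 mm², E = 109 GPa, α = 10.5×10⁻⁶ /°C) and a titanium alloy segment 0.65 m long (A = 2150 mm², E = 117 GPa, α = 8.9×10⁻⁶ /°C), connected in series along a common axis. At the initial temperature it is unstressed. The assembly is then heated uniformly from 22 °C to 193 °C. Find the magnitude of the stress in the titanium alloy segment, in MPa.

If the supports were absent, the total length change would be Σ αᵢΔT Lᵢ = 10.5×10⁻⁶×171×850 + 8.9×10⁻⁶×171×650 = 2.515 mm.
Since the ends are fixed, an axial force P builds up, equal in every segment, with P · Σ Lᵢ/(AᵢEᵢ) = δ_free.
The series flexibility is Σ Lᵢ/(AᵢEᵢ) = 850/(1675×109×10³) + 650/(2150×117×10³) = 7.24×10⁻⁶ mm/N.
P = 2.515 / 7.24×10⁻⁶ = 347500 N = 347.5 kN, compressive.
σ_{titanium alloy} = P / A = 347500 / 2150 = 161.6 MPa.

σ ≈ 162 MPa (compressive)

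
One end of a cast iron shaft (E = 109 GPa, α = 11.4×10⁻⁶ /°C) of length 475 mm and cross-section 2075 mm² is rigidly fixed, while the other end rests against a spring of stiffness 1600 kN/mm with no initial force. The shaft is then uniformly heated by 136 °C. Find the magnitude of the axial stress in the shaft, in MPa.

σ ≈ 130 MPa (compressive)

If the spring were absent the shaft would lengthen by αΔT L = 11.4×10⁻⁶ × 136 × 475 = 0.7364 mm.
Let P be the compressive force at the spring. The shaft shortens elastically by PL/(AE) and the spring compresses by P/k; together these equal δ_free.
P [ L/(AE) + 1/k ] = δ_free → P [ 475/(2075×109×10³) + 1/(1600×10³) ] = 0.7364.
P = 0.7364 / 2.725×10⁻⁶ = 270200 N.
σ = P/A = 270200/2075 = 130.2 MPa.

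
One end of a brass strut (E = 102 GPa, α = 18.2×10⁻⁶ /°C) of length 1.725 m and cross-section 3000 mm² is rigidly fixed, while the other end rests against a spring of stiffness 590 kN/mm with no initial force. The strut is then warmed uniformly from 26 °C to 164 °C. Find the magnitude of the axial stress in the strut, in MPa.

The unrestrained thermal change is αΔT L = 18.2×10⁻⁶ × 138 × 1725 = 4.333 mm.
With a force P in the spring, the elastic change of the strut is PL/(AE) and that of the spring is P/k; compatibility requires their sum to equal δ_free.
So P = δ_free / [L/(AE) + 1/k] = 4.333 / [ 1725/(3000×102×10³) + 1/(590×10³) ].
P = 4.333 / 7.332×10⁻⁶ = 590900 N.
σ = P/A = 590900/3000 = 197 MPa.

σ ≈ 197 MPa (compressive)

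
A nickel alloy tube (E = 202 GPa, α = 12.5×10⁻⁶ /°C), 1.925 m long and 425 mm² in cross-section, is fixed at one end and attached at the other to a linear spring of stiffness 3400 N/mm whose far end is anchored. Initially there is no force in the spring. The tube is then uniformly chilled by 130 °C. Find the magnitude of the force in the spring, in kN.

The unrestrained thermal change is αΔT L = 12.5×10⁻⁶ × 130 × 1925 = 3.128 mm.
Let P be the tensile force in the spring. The tube extends elastically by PL/(AE) and the spring stretches by P/k; together these equal δ_free.
So P = δ_free / [L/(AE) + 1/k] = 3.128 / [ 1925/(425×202×10³) + 1/(3400) ].
P = 3.128 / 0.0003165 = 9882 N.

P ≈ 9.88 kN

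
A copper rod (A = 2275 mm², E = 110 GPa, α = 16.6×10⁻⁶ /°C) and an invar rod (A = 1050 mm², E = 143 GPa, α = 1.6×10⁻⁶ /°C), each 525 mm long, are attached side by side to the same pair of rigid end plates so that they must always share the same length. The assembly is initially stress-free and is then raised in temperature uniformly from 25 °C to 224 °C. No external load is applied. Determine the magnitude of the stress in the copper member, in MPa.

σ ≈ 123 MPa (compressive)

Both members must finish at the same length. With the larger α, the copper tends to over-expand; the plates restrain it, putting the copper in compression and the invar in tension. With no external load the two internal forces are equal and opposite, magnitude P.
Equating the net (thermal + elastic) strains gives |α₁ − α₂|·ΔT = P·[1/(A₁E₁) + 1/(A₂E₂)].
|α₁ − α₂|·ΔT = 15×10⁻⁶ × 199 = 0.002985.
1/(A₁E₁) + 1/(A₂E₂) = 1/(2275×110×10³) + 1/(1050×143×10³) = 1.066×10⁻⁸ N⁻¹.
P = 0.002985 / 1.066×10⁻⁸ = 280100 N = 280.1 kN.
σ_{copper} = P/A₁ = 280100/2275 = 123.1 MPa, compressive.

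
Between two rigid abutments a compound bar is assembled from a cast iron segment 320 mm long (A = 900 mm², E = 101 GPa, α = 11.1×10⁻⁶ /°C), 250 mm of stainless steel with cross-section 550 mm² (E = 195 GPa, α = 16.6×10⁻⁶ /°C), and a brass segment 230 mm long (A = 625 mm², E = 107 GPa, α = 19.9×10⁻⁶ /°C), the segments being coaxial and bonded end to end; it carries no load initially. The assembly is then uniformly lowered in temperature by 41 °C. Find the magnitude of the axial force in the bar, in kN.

Free thermal contraction of the whole bar: Σ αᵢΔT Lᵢ = 11.1×10⁻⁶×41×320 + 16.6×10⁻⁶×41×250 + 19.9×10⁻⁶×41×230 = 0.5034 mm.
The rigid supports impose zero overall length change; the single axial force P common to all segments must satisfy P Σ Lᵢ/(AᵢEᵢ) = δ_free.
The series flexibility is Σ Lᵢ/(AᵢEᵢ) = 320/(900×101×10³) + 250/(550×195×10³) + 230/(625×107×10³) = 9.291×10⁻⁶ mm/N.
So P = 0.5034 / 9.291×10⁻⁶ = 54.19 kN, tensile.

P ≈ 54.2 kN (tensile)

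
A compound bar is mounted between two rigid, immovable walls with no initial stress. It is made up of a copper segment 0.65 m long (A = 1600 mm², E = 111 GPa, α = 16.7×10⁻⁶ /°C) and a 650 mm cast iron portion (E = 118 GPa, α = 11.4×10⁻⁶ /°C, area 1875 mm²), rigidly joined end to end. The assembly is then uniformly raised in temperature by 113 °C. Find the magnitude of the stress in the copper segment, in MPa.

σ ≈ 196 MPa (compressive)

With the walls removed the bar would change length by δ_free = Σ αᵢΔT Lᵢ = 16.7×10⁻⁶×113×650 + 11.4×10⁻⁶×113×650 = 2.064 mm.
The rigid supports impose zero overall length change; the single axial force P common to all segments must satisfy P Σ Lᵢ/(AᵢEᵢ) = δ_free.
The series flexibility is Σ Lᵢ/(AᵢEᵢ) = 650/(1600×111×10³) + 650/(1875×118×10³) = 6.598×10⁻⁶ mm/N.
So P = 2.064 / 6.598×10⁻⁶ = 312.8 kN, compressive.
σ_{copper} = P / A = 312800 / 1600 = 195.5 MPa.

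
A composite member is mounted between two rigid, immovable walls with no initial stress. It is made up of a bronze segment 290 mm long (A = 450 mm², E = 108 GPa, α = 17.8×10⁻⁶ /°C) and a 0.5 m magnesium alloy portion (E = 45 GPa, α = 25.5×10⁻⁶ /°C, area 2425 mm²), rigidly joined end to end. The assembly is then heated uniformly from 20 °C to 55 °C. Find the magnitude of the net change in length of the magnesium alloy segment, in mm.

If the supports were absent, the total length change would be Σ αᵢΔT Lᵢ = 17.8×10⁻⁶×35×290 + 25.5×10⁻⁶×35×500 = 0.6269 mm.
The rigid supports impose zero overall length change; the single axial force P common to all segments must satisfy P Σ Lᵢ/(AᵢEᵢ) = δ_free.
The series flexibility is Σ Lᵢ/(AᵢEᵢ) = 290/(450×108×10³) + 500/(2425×45×10³) = 1.055×10⁻⁵ mm/N.
So P = 0.6269 / 1.055×10⁻⁵ = 59.43 kN, compressive.
For the magnesium alloy segment, free thermal change = 25.5×10⁻⁶×35×500 = 0.4462 mm and elastic change from P = 59430×500/(2425×45×10³) = 0.2723 mm; these oppose, so the net change is 0.174 mm (segment lengthens).

|ΔL| ≈ 0.174 mm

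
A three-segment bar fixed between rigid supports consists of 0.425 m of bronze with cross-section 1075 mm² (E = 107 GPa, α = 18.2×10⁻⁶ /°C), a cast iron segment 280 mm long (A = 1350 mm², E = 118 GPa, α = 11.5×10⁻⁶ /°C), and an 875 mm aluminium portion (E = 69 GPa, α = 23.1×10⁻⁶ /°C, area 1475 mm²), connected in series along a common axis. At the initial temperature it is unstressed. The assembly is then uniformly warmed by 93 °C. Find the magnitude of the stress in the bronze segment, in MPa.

With the walls removed the bar would change length by δ_free = Σ αᵢΔT Lᵢ = 18.2×10⁻⁶×93×425 + 11.5×10⁻⁶×93×280 + 23.1×10⁻⁶×93×875 = 2.899 mm.
The walls prevent any net length change, so an axial force P (same in every segment) develops. Compatibility: P · Σ Lᵢ/(AᵢEᵢ) = δ_free.
Σ Lᵢ/(AᵢEᵢ) = 425/(1075×107×10³) + 280/(1350×118×10³) + 875/(1475×69×10³) = 1.405×10⁻⁵ mm/N.
P = 2.899 / 1.405×10⁻⁵ = 206300 N = 206.3 kN, compressive.
σ_{bronze} = P / A = 206300 / 1075 = 191.9 MPa.

σ ≈ 192 MPa (compressive)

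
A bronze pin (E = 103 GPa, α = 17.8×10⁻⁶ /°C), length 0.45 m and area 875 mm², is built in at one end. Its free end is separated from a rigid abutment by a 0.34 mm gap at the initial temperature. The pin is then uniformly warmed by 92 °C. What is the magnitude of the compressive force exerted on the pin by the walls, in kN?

P ≈ 79.5 kN

Free thermal elongation = αΔT L = 17.8×10⁻⁶ × 92 × 450 = 0.7369 mm.
This exceeds the 0.34 mm gap, so the wall pushes back. The portion of expansion that must be recovered elastically is δ_free − gap = 0.7369 − 0.34 = 0.3969 mm.
That suppressed elongation corresponds to σ = E·Δ/L = 103×10³ × 0.3969/450 = 90.85 MPa.
Force on the wall = σA = 90.85 × 875 mm² = 79.49 kN.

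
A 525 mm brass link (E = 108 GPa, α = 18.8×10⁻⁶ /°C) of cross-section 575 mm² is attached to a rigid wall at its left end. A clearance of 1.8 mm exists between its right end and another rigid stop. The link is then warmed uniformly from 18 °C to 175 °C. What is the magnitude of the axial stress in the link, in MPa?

If the wall were absent the link would grow by αΔT L = 18.8×10⁻⁶ × 157 × 525 = 1.55 mm.
This is smaller than the 1.8 mm clearance, so the link expands freely without reaching the stop — the stress is zero.

σ ≈ 0 MPa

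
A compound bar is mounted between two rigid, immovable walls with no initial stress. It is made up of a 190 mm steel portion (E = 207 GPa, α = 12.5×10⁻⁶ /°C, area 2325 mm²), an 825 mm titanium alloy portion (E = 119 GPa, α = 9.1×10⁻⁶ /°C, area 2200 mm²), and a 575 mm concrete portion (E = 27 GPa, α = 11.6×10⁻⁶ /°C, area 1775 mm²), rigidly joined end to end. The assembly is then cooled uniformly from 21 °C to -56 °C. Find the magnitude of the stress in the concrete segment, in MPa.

Free thermal contraction of the whole bar: Σ αᵢΔT Lᵢ = 12.5×10⁻⁶×77×190 + 9.1×10⁻⁶×77×825 + 11.6×10⁻⁶×77×575 = 1.275 mm.
The walls prevent any net length change, so an axial force P (same in every segment) develops. Compatibility: P · Σ Lᵢ/(AᵢEᵢ) = δ_free.
The series flexibility is Σ Lᵢ/(AᵢEᵢ) = 190/(2325×207×10³) + 825/(2200×119×10³) + 575/(1775×27×10³) = 1.554×10⁻⁵ mm/N.
Hence P = δ_free / Σ(L/AE) = 1.275/1.554×10⁻⁵ = 82 kN (tensile).
σ_{concrete} = P / A = 82000 / 1775 = 46.19 MPa.

σ ≈ 46.2 MPa (tensile)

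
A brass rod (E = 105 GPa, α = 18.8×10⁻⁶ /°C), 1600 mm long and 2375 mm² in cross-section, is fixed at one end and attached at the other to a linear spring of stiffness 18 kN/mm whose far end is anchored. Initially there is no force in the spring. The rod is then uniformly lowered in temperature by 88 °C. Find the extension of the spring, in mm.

Free thermal contraction: δ_free = αΔT L = 18.8×10⁻⁶ × 88 × 1600 = 2.647 mm.
Let P be the tensile force in the spring. The rod extends elastically by PL/(AE) and the spring stretches by P/k; together these equal δ_free.
So P = δ_free / [L/(AE) + 1/k] = 2.647 / [ 1600/(2375×105×10³) + 1/(18×10³) ].
P = 2.647 / 6.197×10⁻⁵ = 42710 N.
Spring extension = P/k = 42710/(18×10³) = 2.373 mm.

δ ≈ 2.37 mm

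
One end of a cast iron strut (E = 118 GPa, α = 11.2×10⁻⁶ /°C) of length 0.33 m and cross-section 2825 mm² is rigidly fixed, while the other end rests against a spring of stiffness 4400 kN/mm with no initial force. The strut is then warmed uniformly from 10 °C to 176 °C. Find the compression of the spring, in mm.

δ ≈ 0.115 mm

Free thermal expansion: δ_free = αΔT L = 11.2×10⁻⁶ × 166 × 330 = 0.6135 mm.
Let P be the compressive force at the spring. The strut shortens elastically by PL/(AE) and the spring compresses by P/k; together these equal δ_free.
So P = δ_free / [L/(AE) + 1/k] = 0.6135 / [ 330/(2825×118×10³) + 1/(4400×10³) ].
P = 0.6135 / 1.217×10⁻⁶ = 504000 N.
Spring compression = P/k = 504000/(4400×10³) = 0.1146 mm.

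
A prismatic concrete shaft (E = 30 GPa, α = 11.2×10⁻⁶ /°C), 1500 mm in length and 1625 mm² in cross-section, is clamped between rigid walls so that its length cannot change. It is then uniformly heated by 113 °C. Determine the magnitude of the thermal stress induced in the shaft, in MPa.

σ ≈ 38 MPa (compressive)

Because both ends are immovable the net strain is zero, and the suppressed thermal strain is αΔT = 11.2×10⁻⁶ × 113 = 1265.6×10⁻⁶.
Hence σ = E·αΔT = 30×10³ × 1265.6×10⁻⁶ = 37.97 MPa, compressive.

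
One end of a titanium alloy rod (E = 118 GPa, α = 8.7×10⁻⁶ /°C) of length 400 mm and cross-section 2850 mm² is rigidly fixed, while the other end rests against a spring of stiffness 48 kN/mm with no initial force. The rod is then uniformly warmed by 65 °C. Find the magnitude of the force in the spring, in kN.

If the spring were absent the rod would lengthen by αΔT L = 8.7×10⁻⁶ × 65 × 400 = 0.2262 mm.
Let P be the compressive force at the spring. The rod shortens elastically by PL/(AE) and the spring compresses by P/k; together these equal δ_free.
So P = δ_free / [L/(AE) + 1/k] = 0.2262 / [ 400/(2850×118×10³) + 1/(48×10³) ].
P = 0.2262 / 2.202×10⁻⁵ = 10270 N.

P ≈ 10.3 kN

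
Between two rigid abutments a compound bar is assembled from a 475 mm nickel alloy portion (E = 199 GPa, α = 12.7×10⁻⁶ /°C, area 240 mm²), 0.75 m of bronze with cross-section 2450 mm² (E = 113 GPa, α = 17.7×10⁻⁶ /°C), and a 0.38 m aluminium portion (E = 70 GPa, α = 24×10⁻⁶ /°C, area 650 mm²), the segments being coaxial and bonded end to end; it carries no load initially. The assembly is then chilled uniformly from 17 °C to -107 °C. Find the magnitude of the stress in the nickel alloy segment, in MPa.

With the walls removed the bar would change length by δ_free = Σ αᵢΔT Lᵢ = 12.7×10⁻⁶×124×475 + 17.7×10⁻⁶×124×750 + 24×10⁻⁶×124×380 = 3.525 mm.
The rigid supports impose zero overall length change; the single axial force P common to all segments must satisfy P Σ Lᵢ/(AᵢEᵢ) = δ_free.
Σ Lᵢ/(AᵢEᵢ) = 475/(240×199×10³) + 750/(2450×113×10³) + 380/(650×70×10³) = 2.101×10⁻⁵ mm/N.
Hence P = δ_free / Σ(L/AE) = 3.525/2.101×10⁻⁵ = 167.8 kN (tensile).
σ_{nickel alloy} = P / A = 167800 / 240 = 699.2 MPa.

σ ≈ 699 MPa (tensile)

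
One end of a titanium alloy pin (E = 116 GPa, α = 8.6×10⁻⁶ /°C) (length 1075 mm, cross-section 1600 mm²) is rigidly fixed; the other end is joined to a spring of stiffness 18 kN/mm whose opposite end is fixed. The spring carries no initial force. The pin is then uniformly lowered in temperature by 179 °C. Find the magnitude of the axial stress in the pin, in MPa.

If the spring were absent the pin would shorten by αΔT L = 8.6×10⁻⁶ × 179 × 1075 = 1.655 mm.
Let P be the tensile force in the spring. The pin extends elastically by PL/(AE) and the spring stretches by P/k; together these equal δ_free.
So P = δ_free / [L/(AE) + 1/k] = 1.655 / [ 1075/(1600×116×10³) + 1/(18×10³) ].
P = 1.655 / 6.135×10⁻⁵ = 26980 N.
σ = P/A = 26980/1600 = 16.86 MPa.

σ ≈ 16.9 MPa (tensile)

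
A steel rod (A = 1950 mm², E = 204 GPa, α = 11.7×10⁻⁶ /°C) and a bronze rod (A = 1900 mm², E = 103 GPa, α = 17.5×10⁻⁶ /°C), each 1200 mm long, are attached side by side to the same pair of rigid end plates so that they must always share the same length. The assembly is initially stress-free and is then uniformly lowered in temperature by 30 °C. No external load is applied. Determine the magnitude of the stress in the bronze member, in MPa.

The bronze has the larger α, so on cooling it would change length more than the steel if both were free. The rigid plates force a common final length, so the bronze is put into tension and the steel into compression, with equal and opposite forces P (no external load).
Setting the final lengths equal and cancelling L: (α₁ − α₂)ΔT = P/(A₁E₁) + P/(A₂E₂).
|α₁ − α₂|·ΔT = 5.8×10⁻⁶ × 30 = 0.000174.
1/(A₁E₁) + 1/(A₂E₂) = 1/(1950×204×10³) + 1/(1900×103×10³) = 7.624×10⁻⁹ N⁻¹.
So P = 0.000174 / 7.624×10⁻⁹ = 22.82 kN.
σ_{bronze} = P/A₂ = 22820/1900 = 12.01 MPa, tensile.

σ ≈ 12 MPa (tensile)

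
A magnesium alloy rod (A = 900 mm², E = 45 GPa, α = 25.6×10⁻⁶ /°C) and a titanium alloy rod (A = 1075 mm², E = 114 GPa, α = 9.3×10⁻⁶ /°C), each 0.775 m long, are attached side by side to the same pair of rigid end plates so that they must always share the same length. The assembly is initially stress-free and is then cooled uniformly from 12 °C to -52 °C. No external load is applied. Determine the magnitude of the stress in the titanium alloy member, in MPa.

Both members must finish at the same length. With the larger α, the magnesium alloy tends to over-contract; the plates restrain it, putting the magnesium alloy in tension and the titanium alloy in compression. With no external load the two internal forces are equal and opposite, magnitude P.
Equating the net (thermal + elastic) strains gives |α₁ − α₂|·ΔT = P·[1/(A₁E₁) + 1/(A₂E₂)].
|α₁ − α₂|·ΔT = 16.3×10⁻⁶ × 64 = 0.001043.
1/(A₁E₁) + 1/(A₂E₂) = 1/(900×45×10³) + 1/(1075×114×10³) = 3.285×10⁻⁸ N⁻¹.
So P = 0.001043 / 3.285×10⁻⁸ = 31.76 kN.
σ_{titanium alloy} = P/A₂ = 31760/1075 = 29.54 MPa, compressive.

σ ≈ 29.5 MPa (compressive)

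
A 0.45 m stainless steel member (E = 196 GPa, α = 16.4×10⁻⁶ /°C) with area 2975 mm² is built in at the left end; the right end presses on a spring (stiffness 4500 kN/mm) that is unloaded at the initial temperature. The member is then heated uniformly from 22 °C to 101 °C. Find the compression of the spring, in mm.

δ ≈ 0.13 mm

Free thermal expansion: δ_free = αΔT L = 16.4×10⁻⁶ × 79 × 450 = 0.583 mm.
With a force P in the spring, the elastic change of the member is PL/(AE) and that of the spring is P/k; compatibility requires their sum to equal δ_free.
P [ L/(AE) + 1/k ] = δ_free → P [ 450/(2975×196×10³) + 1/(4500×10³) ] = 0.583.
P = 0.583 / 9.94×10⁻⁷ = 586600 N.
Spring compression = P/k = 586600/(4500×10³) = 0.1303 mm.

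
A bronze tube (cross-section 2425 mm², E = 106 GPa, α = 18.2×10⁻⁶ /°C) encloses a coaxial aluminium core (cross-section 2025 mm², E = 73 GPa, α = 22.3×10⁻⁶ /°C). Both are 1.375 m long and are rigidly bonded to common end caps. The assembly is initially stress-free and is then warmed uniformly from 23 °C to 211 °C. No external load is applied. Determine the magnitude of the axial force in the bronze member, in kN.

Equilibrium of a rigid end plate with no external load gives equal and opposite internal forces ±P in the two members. Since α_{aluminium} > α_{bronze}, heating drives the aluminium into compression and the bronze into tension.
Equating the net (thermal + elastic) strains gives |α₁ − α₂|·ΔT = P·[1/(A₁E₁) + 1/(A₂E₂)].
|α₁ − α₂|·ΔT = 4.1×10⁻⁶ × 188 = 0.0007708.
1/(A₁E₁) + 1/(A₂E₂) = 1/(2425×106×10³) + 1/(2025×73×10³) = 1.066×10⁻⁸ N⁻¹.
So P = 0.0007708 / 1.066×10⁻⁸ = 72.34 kN.

P ≈ 72.3 kN (tensile in the bronze)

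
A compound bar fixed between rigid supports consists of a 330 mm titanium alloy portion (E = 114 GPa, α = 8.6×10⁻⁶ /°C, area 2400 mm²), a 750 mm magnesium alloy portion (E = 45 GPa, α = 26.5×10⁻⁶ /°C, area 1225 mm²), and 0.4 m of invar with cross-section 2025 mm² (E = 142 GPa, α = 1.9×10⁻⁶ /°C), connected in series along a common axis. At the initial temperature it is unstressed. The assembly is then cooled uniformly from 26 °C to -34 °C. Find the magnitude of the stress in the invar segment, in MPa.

With the walls removed the bar would change length by δ_free = Σ αᵢΔT Lᵢ = 8.6×10⁻⁶×60×330 + 26.5×10⁻⁶×60×750 + 1.9×10⁻⁶×60×400 = 1.408 mm.
The walls prevent any net length change, so an axial force P (same in every segment) develops. Compatibility: P · Σ Lᵢ/(AᵢEᵢ) = δ_free.
The series flexibility is Σ Lᵢ/(AᵢEᵢ) = 330/(2400×114×10³) + 750/(1225×45×10³) + 400/(2025×142×10³) = 1.62×10⁻⁵ mm/N.
Hence P = δ_free / Σ(L/AE) = 1.408/1.62×10⁻⁵ = 86.92 kN (tensile).
σ_{invar} = P / A = 86920 / 2025 = 42.92 MPa.

σ ≈ 42.9 MPa (tensile)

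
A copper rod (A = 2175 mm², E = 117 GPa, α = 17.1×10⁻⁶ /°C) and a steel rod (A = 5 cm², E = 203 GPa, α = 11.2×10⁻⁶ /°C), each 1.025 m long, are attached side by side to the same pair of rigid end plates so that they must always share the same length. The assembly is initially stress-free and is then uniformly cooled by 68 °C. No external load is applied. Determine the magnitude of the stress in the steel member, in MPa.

σ ≈ 58.2 MPa (compressive)

The copper has the larger α, so on cooling it would change length more than the steel if both were free. The rigid plates force a common final length, so the copper is put into tension and the steel into compression, with equal and opposite forces P (no external load).
Equating the net (thermal + elastic) strains gives |α₁ − α₂|·ΔT = P·[1/(A₁E₁) + 1/(A₂E₂)].
|α₁ − α₂|·ΔT = 5.9×10⁻⁶ × 68 = 0.0004012.
1/(A₁E₁) + 1/(A₂E₂) = 1/(2175×117×10³) + 1/(500×203×10³) = 1.378×10⁻⁸ N⁻¹.
So P = 0.0004012 / 1.378×10⁻⁸ = 29.11 kN.
σ_{steel} = P/A₂ = 29110/500 = 58.22 MPa, compressive.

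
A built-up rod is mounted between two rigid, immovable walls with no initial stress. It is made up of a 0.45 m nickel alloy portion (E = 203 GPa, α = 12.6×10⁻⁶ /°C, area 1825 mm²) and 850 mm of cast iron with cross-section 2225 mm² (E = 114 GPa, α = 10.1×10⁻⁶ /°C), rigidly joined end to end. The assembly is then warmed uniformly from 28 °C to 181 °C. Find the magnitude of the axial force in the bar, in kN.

P ≈ 478 kN (compressive)

If the supports were absent, the total length change would be Σ αᵢΔT Lᵢ = 12.6×10⁻⁶×153×450 + 10.1×10⁻⁶×153×850 = 2.181 mm.
The walls prevent any net length change, so an axial force P (same in every segment) develops. Compatibility: P · Σ Lᵢ/(AᵢEᵢ) = δ_free.
Σ Lᵢ/(AᵢEᵢ) = 450/(1825×203×10³) + 850/(2225×114×10³) = 4.566×10⁻⁶ mm/N.
P = 2.181 / 4.566×10⁻⁶ = 477700 N = 477.7 kN, compressive.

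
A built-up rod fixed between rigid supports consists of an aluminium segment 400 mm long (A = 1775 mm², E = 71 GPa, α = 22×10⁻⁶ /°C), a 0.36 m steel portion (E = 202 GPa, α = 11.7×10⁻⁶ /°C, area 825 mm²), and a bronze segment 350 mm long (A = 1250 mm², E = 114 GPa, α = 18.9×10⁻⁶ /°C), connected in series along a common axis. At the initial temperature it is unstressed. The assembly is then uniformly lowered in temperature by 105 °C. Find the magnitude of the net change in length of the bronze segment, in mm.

Free thermal contraction of the whole bar: Σ αᵢΔT Lᵢ = 22×10⁻⁶×105×400 + 11.7×10⁻⁶×105×360 + 18.9×10⁻⁶×105×350 = 2.061 mm.
The rigid supports impose zero overall length change; the single axial force P common to all segments must satisfy P Σ Lᵢ/(AᵢEᵢ) = δ_free.
Σ Lᵢ/(AᵢEᵢ) = 400/(1775×71×10³) + 360/(825×202×10³) + 350/(1250×114×10³) = 7.79×10⁻⁶ mm/N.
So P = 2.061 / 7.79×10⁻⁶ = 264.5 kN, tensile.
For the bronze segment, free thermal change = 18.9×10⁻⁶×105×350 = 0.6946 mm and elastic change from P = 264500×350/(1250×114×10³) = 0.6497 mm; these oppose, so the net change is 0.0448 mm (segment shortens).

|ΔL| ≈ 0.0448 mm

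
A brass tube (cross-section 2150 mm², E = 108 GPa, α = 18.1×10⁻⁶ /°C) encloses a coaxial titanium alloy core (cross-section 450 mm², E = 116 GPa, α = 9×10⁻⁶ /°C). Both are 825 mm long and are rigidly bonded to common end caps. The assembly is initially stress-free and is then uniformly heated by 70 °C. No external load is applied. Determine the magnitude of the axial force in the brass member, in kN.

Both members must finish at the same length. With the larger α, the brass tends to over-expand; the plates restrain it, putting the brass in compression and the titanium alloy in tension. With no external load the two internal forces are equal and opposite, magnitude P.
Compatibility of the two members (thermal + elastic change equal): (α₁ − α₂)ΔT = P·[1/(A₁E₁) + 1/(A₂E₂)].
|α₁ − α₂|·ΔT = 9.1×10⁻⁶ × 70 = 0.000637.
1/(A₁E₁) + 1/(A₂E₂) = 1/(2150×108×10³) + 1/(450×116×10³) = 2.346×10⁻⁸ N⁻¹.
So P = 0.000637 / 2.346×10⁻⁸ = 27.15 kN.

P ≈ 27.1 kN (compressive in the brass)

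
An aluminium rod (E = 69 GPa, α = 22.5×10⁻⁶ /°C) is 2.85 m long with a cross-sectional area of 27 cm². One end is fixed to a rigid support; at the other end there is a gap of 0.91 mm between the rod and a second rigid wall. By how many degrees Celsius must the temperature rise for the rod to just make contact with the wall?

Contact occurs when the free expansion equals the gap: αΔT L = 0.91 mm.
So ΔT = g/(αL) = 0.91/(22.5×10⁻⁶ × 2850) = 14.19 °C.

ΔT ≈ 14.2 °C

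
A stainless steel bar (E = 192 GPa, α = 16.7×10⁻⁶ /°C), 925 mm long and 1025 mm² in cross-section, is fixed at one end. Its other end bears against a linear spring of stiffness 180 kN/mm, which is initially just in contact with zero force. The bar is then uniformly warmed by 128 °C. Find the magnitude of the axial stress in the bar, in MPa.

σ ≈ 188 MPa (compressive)

The unrestrained thermal change is αΔT L = 16.7×10⁻⁶ × 128 × 925 = 1.977 mm.
Let P be the compressive force at the spring. The bar shortens elastically by PL/(AE) and the spring compresses by P/k; together these equal δ_free.
P [ L/(AE) + 1/k ] = δ_free → P [ 925/(1025×192×10³) + 1/(180×10³) ] = 1.977.
P = 1.977 / 1.026×10⁻⁵ = 192800 N.
σ = P/A = 192800/1025 = 188.1 MPa.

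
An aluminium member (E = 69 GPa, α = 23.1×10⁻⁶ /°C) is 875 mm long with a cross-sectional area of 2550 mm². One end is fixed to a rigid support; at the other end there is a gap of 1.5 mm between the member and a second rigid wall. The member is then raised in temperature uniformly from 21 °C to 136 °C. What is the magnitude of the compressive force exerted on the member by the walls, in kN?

Unrestrained expansion: δ_free = αΔT L = 23.1×10⁻⁶ × 115 × 875 = 2.324 mm.
After closing the 1.5 mm clearance, 2.324 − 1.5 = 0.8244 mm of expansion remains to be suppressed by the wall.
So σ = E(δ_free − g)/L = 69×10³ × 0.8244/875 = 65.01 MPa.
P = σA = 65.01 × 2550 = 165.8 kN.

P ≈ 166 kN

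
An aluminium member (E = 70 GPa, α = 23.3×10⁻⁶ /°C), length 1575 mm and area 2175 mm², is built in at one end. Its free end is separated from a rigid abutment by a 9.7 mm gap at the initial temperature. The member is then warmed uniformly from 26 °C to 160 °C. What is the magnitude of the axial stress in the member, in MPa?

σ ≈ 0 MPa

Unrestrained expansion: δ_free = αΔT L = 23.3×10⁻⁶ × 134 × 1575 = 4.917 mm.
This is smaller than the 9.7 mm clearance, so the member expands freely without reaching the stop — the stress is zero.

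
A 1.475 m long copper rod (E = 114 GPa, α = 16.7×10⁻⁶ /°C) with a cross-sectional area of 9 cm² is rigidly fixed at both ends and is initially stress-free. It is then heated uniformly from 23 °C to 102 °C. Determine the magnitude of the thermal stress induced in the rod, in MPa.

The supports are rigid, so the total axial strain is zero. The restrained thermal strain is ε = αΔT = 16.7×10⁻⁶ × 79 = 1319.3×10⁻⁶.
Hence σ = E·αΔT = 114×10³ × 1319.3×10⁻⁶ = 150.4 MPa, compressive.

σ ≈ 150 MPa (compressive)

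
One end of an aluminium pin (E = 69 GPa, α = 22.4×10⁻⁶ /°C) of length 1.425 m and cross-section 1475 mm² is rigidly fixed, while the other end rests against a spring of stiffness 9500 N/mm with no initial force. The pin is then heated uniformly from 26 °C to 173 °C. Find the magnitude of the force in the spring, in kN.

Free thermal expansion: δ_free = αΔT L = 22.4×10⁻⁶ × 147 × 1425 = 4.692 mm.
With a force P in the spring, the elastic change of the pin is PL/(AE) and that of the spring is P/k; compatibility requires their sum to equal δ_free.
So P = δ_free / [L/(AE) + 1/k] = 4.692 / [ 1425/(1475×69×10³) + 1/(9500) ].
P = 4.692 / 0.0001193 = 39340 N.

P ≈ 39.3 kN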